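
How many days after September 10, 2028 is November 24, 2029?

440

Sep 10, 2028 → Sep 10, 2029: 365 days.
Sep 10, 2029 → Oct 10, 2029: 30 days (September has 30).
Oct 10, 2029 → Nov 10, 2029: 31 days (October has 31).
Nov 10, 2029 → Nov 24, 2029: 14 days.
Total: 440 days.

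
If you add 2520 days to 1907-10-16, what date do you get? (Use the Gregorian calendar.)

September 9, 1914

+366 (one year; includes Feb 29, 1908) → Oct 16, 1908 (2154 left).
+365 (one year) → Oct 16, 1909 (1789 left).
+365 (one year) → Oct 16, 1910 (1424 left).
+365 (one year) → Oct 16, 1911 (1059 left).
+366 (one year; includes Feb 29, 1912) → Oct 16, 1912 (693 left).
+365 (one year) → Oct 16, 1913 (328 left).
Oct has 31 days: +16 → Nov 1, 1913 (312 left).
Nov has 30 days: +30 → Dec 1, 1913 (282 left).
Dec has 31 days: +31 → Jan 1, 1914 (251 left).
Jan has 31 days: +31 → Feb 1, 1914 (220 left).
Feb has 28 days: +28 → Mar 1, 1914 (192 left).
Mar has 31 days: +31 → Apr 1, 1914 (161 left).
Apr has 30 days: +30 → May 1, 1914 (131 left).
May has 31 days: +31 → Jun 1, 1914 (100 left).
Jun has 30 days: +30 → Jul 1, 1914 (70 left).
Jul has 31 days: +31 → Aug 1, 1914 (39 left).
Aug has 31 days: +31 → Sep 1, 1914 (8 left).
+8 → Sep 9, 1914.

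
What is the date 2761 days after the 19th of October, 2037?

May 11, 2045

+365 (one year) → Oct 19, 2038 (2396 left).
+365 (one year) → Oct 19, 2039 (2031 left).
+366 (one year; includes Feb 29, 2040) → Oct 19, 2040 (1665 left).
+365 (one year) → Oct 19, 2041 (1300 left).
+365 (one year) → Oct 19, 2042 (935 left).
+365 (one year) → Oct 19, 2043 (570 left).
+366 (one year; includes Feb 29, 2044) → Oct 19, 2044 (204 left).
Oct has 31 days: +13 → Nov 1, 2044 (191 left).
Nov has 30 days: +30 → Dec 1, 2044 (161 left).
Dec has 31 days: +31 → Jan 1, 2045 (130 left).
Jan has 31 days: +31 → Feb 1, 2045 (99 left).
Feb has 28 days: +28 → Mar 1, 2045 (71 left).
Mar has 31 days: +31 → Apr 1, 2045 (40 left).
Apr has 30 days: +30 → May 1, 2045 (10 left).
+10 → May 11, 2045.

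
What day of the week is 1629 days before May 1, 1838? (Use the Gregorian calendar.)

May 1, 1838 is a Tuesday.
1629 mod 7 = 5, so 1629 days before a Tuesday is Tuesday − 5 = Thursday.

Thursday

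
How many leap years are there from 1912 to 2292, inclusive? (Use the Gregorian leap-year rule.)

94

Multiples of 4 in [1912,2292]: 96.
Of those, multiples of 100: 3 (not leap unless ÷400).
Multiples of 400: 1.
Leap years = 96 − 3 + 1 = 94.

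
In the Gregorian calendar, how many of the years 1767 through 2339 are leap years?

Multiples of 4 in [1767,2339]: 143.
Of those, multiples of 100: 6 (not leap unless ÷400).
Multiples of 400: 1.
Leap years = 143 − 6 + 1 = 138.

138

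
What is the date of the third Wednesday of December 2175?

December 20, 2175

December 1, 2175 is a Friday.
The first Wednesday is therefore December 6 (5 days later).
The third Wednesday is 6 + 2×7 = December 20.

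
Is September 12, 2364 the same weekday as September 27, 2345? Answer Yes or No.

From Sep 27, 2345 to Sep 12, 2364 is 6925 days.
6925 mod 7 = 2, so they are different weekdays.
(Sep 27, 2345 is a Thursday; Sep 12, 2364 is a Saturday.)

No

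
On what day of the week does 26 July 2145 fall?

Monday

Doomsday rule: the anchor day for the 2100s is Sunday. For year 45: 45÷12 = 3 r 9, and 9÷4 = 2, so 3+9+2 = 14.
Sunday + 14 ≡ Sunday — that's 2145's doomsday.
In July the doomsday date is Jul 11.
Jul 26 is 15 days after Jul 11; 15 mod 7 = 1, so Sunday + 1 = Monday.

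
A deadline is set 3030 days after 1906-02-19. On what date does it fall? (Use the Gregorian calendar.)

June 7, 1914

+365 (one year) → Feb 19, 1907 (2665 left).
+365 (one year) → Feb 19, 1908 (2300 left).
+366 (one year; includes Feb 29, 1908) → Feb 19, 1909 (1934 left).
+365 (one year) → Feb 19, 1910 (1569 left).
+365 (one year) → Feb 19, 1911 (1204 left).
+365 (one year) → Feb 19, 1912 (839 left).
+366 (one year; includes Feb 29, 1912) → Feb 19, 1913 (473 left).
+365 (one year) → Feb 19, 1914 (108 left).
Feb has 28 days: +10 → Mar 1, 1914 (98 left).
Mar has 31 days: +31 → Apr 1, 1914 (67 left).
Apr has 30 days: +30 → May 1, 1914 (37 left).
May has 31 days: +31 → Jun 1, 1914 (6 left).
+6 → Jun 7, 1914.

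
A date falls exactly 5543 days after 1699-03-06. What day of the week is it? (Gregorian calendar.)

Thursday

Mar 6, 1699 is a Friday.
5543 mod 7 = 6, so 5543 days after a Friday is Friday + 6 = Thursday.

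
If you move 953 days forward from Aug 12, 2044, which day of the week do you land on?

Saturday

First find the weekday of Aug 12, 2044. Doomsday rule: the anchor day for the 2000s is Tuesday. For year 44: 44÷12 = 3 r 8, and 8÷4 = 2, so 3+8+2 = 13.
Tuesday + 13 ≡ Monday — that's 2044's doomsday.
In August the doomsday date is Aug 8.
Aug 12 is 4 days after Aug 8; 4 mod 7 = 4, so Monday + 4 = Friday.
953 mod 7 = 1, so 953 days after a Friday is Friday + 1 = Saturday.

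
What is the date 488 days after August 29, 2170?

December 30, 2171

+365 (one year) → Aug 29, 2171 (123 left).
Aug has 31 days: +3 → Sep 1, 2171 (120 left).
Sep has 30 days: +30 → Oct 1, 2171 (90 left).
Oct has 31 days: +31 → Nov 1, 2171 (59 left).
Nov has 30 days: +30 → Dec 1, 2171 (29 left).
+29 → Dec 30, 2171.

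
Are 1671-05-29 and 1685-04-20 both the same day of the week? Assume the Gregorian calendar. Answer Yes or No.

Yes

From May 29, 1671 to Apr 20, 1685 is 5075 days.
5075 mod 7 = 0, so they are the same weekday.
(May 29, 1671 is a Friday; Apr 20, 1685 is a Friday.)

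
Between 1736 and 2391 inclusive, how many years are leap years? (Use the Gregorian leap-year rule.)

159

Multiples of 4 in [1736,2391]: 164.
Of those, multiples of 100: 6 (not leap unless ÷400).
Multiples of 400: 1.
Leap years = 164 − 6 + 1 = 159.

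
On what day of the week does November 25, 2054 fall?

Doomsday rule: the anchor day for the 2000s is Tuesday. For year 54: 54÷12 = 4 r 6, and 6÷4 = 1, so 4+6+1 = 11.
Tuesday + 11 ≡ Saturday — that's 2054's doomsday.
In November the doomsday date is Nov 7.
Nov 25 is 18 days after Nov 7; 18 mod 7 = 4, so Saturday + 4 = Wednesday.

Wednesday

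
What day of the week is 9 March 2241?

Doomsday rule: the anchor day for the 2200s is Friday. For year 41: 41÷12 = 3 r 5, and 5÷4 = 1, so 3+5+1 = 9.
Friday + 9 ≡ Sunday — that's 2241's doomsday.
In March the doomsday date is Mar 14.
Mar 9 is 5 days before Mar 14; 5 mod 7 = 5, so Sunday − 5 = Tuesday.

Tuesday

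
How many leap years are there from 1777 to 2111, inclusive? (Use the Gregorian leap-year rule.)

80

Multiples of 4 in [1777,2111]: 83.
Of those, multiples of 100: 4 (not leap unless ÷400).
Multiples of 400: 1.
Leap years = 83 − 4 + 1 = 80.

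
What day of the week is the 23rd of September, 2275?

Thursday

Doomsday rule: the anchor day for the 2200s is Friday. For year 75: 75÷12 = 6 r 3, and 3÷4 = 0, so 6+3+0 = 9.
Friday + 9 ≡ Sunday — that's 2275's doomsday.
In September the doomsday date is Sep 5.
Sep 23 is 18 days after Sep 5; 18 mod 7 = 4, so Sunday + 4 = Thursday.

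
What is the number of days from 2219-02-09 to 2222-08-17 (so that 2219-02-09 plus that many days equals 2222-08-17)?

Feb 9, 2219 → Feb 9, 2220: 365 days.
Feb 9, 2220 → Feb 9, 2221: 366 days (Feb 29, 2220 is in that span).
Feb 9, 2221 → Feb 9, 2222: 365 days.
Feb 9, 2222 → Mar 9, 2222: 28 days (February has 28).
Mar 9, 2222 → Apr 9, 2222: 31 days (March has 31).
Apr 9, 2222 → May 9, 2222: 30 days (April has 30).
May 9, 2222 → Jun 9, 2222: 31 days (May has 31).
Jun 9, 2222 → Jul 9, 2222: 30 days (June has 30).
Jul 9, 2222 → Aug 9, 2222: 31 days (July has 31).
Aug 9, 2222 → Aug 17, 2222: 8 days.
Total: 1285 days.

1285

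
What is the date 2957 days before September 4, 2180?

−366 (one year; includes Feb 29, 2180) → Sep 4, 2179 (2591 left).
−365 (one year) → Sep 4, 2178 (2226 left).
−365 (one year) → Sep 4, 2177 (1861 left).
−365 (one year) → Sep 4, 2176 (1496 left).
−366 (one year; includes Feb 29, 2176) → Sep 4, 2175 (1130 left).
−365 (one year) → Sep 4, 2174 (765 left).
−365 (one year) → Sep 4, 2173 (400 left).
−4 → Aug 31, 2173 (end of Aug, 31 days; 396 left).
−31 → Jul 31, 2173 (end of Jul, 31 days; 365 left).
−31 → Jun 30, 2173 (end of Jun, 30 days; 334 left).
−30 → May 31, 2173 (end of May, 31 days; 304 left).
−31 → Apr 30, 2173 (end of Apr, 30 days; 273 left).
−30 → Mar 31, 2173 (end of Mar, 31 days; 243 left).
−31 → Feb 28, 2173 (end of Feb, 28 days; 212 left).
−28 → Jan 31, 2173 (end of Jan, 31 days; 184 left).
−31 → Dec 31, 2172 (end of Dec, 31 days; 153 left).
−31 → Nov 30, 2172 (end of Nov, 30 days; 122 left).
−30 → Oct 31, 2172 (end of Oct, 31 days; 92 left).
−31 → Sep 30, 2172 (end of Sep, 30 days; 61 left).
−30 → Aug 31, 2172 (end of Aug, 31 days; 31 left).
−31 → Jul 31, 2172 (end of Jul, 31 days; 0 left).

July 31, 2172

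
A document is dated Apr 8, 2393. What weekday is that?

Doomsday rule: the anchor day for the 2300s is Wednesday. For year 93: 93÷12 = 7 r 9, and 9÷4 = 2, so 7+9+2 = 18.
Wednesday + 18 ≡ Sunday — that's 2393's doomsday.
In April the doomsday date is Apr 4.
Apr 8 is 4 days after Apr 4; 4 mod 7 = 4, so Sunday + 4 = Thursday.

Thursday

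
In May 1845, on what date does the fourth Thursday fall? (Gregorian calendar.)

May 1, 1845 is a Thursday.
The first Thursday is therefore May 1 (same day).
The fourth Thursday is 1 + 3×7 = May 22.

May 22, 1845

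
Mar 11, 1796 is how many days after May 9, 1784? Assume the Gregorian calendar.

May 9, 1784 → May 9, 1785: 365 days.
May 9, 1785 → May 9, 1786: 365 days.
May 9, 1786 → May 9, 1787: 365 days.
May 9, 1787 → May 9, 1788: 366 days (Feb 29, 1788 is in that span).
May 9, 1788 → May 9, 1789: 365 days.
May 9, 1789 → May 9, 1790: 365 days.
May 9, 1790 → May 9, 1791: 365 days.
May 9, 1791 → May 9, 1792: 366 days (Feb 29, 1792 is in that span).
May 9, 1792 → May 9, 1793: 365 days.
May 9, 1793 → May 9, 1794: 365 days.
May 9, 1794 → May 9, 1795: 365 days.
May 9, 1795 → Jun 9, 1795: 31 days (May has 31).
Jun 9, 1795 → Jul 9, 1795: 30 days (June has 30).
Jul 9, 1795 → Aug 9, 1795: 31 days (July has 31).
Aug 9, 1795 → Sep 9, 1795: 31 days (August has 31).
Sep 9, 1795 → Oct 9, 1795: 30 days (September has 30).
Oct 9, 1795 → Nov 9, 1795: 31 days (October has 31).
Nov 9, 1795 → Dec 9, 1795: 30 days (November has 30).
Dec 9, 1795 → Jan 9, 1796: 31 days (December has 31).
Jan 9, 1796 → Feb 9, 1796: 31 days (January has 31).
Feb 9, 1796 → Mar 9, 1796: 29 days (February has 29).
Mar 9, 1796 → Mar 11, 1796: 2 days.
Total: 4324 days.

4324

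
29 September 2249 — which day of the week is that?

Doomsday rule: the anchor day for the 2200s is Friday. For year 49: 49÷12 = 4 r 1, and 1÷4 = 0, so 4+1+0 = 5.
Friday + 5 ≡ Wednesday — that's 2249's doomsday.
In September the doomsday date is Sep 5.
Sep 29 is 24 days after Sep 5; 24 mod 7 = 3, so Wednesday + 3 = Saturday.

Saturday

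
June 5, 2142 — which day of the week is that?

Tuesday

Doomsday rule: the anchor day for the 2100s is Sunday. For year 42: 42÷12 = 3 r 6, and 6÷4 = 1, so 3+6+1 = 10.
Sunday + 10 ≡ Wednesday — that's 2142's doomsday.
In June the doomsday date is Jun 6.
Jun 5 is 1 day before Jun 6; 1 mod 7 = 1, so Wednesday − 1 = Tuesday.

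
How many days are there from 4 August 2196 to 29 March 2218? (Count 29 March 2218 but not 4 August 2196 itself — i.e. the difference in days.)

7906

Aug 4, 2196 → Aug 4, 2197: 365 days.
Aug 4, 2197 → Aug 4, 2198: 365 days.
Aug 4, 2198 → Aug 4, 2199: 365 days.
Aug 4, 2199 → Aug 4, 2200: 365 days.
Aug 4, 2200 → Aug 4, 2201: 365 days.
Aug 4, 2201 → Aug 4, 2202: 365 days.
Aug 4, 2202 → Aug 4, 2203: 365 days.
Aug 4, 2203 → Aug 4, 2204: 366 days (Feb 29, 2204 is in that span).
Aug 4, 2204 → Aug 4, 2205: 365 days.
Aug 4, 2205 → Aug 4, 2206: 365 days.
Aug 4, 2206 → Aug 4, 2207: 365 days.
Aug 4, 2207 → Aug 4, 2208: 366 days (Feb 29, 2208 is in that span).
Aug 4, 2208 → Aug 4, 2209: 365 days.
Aug 4, 2209 → Aug 4, 2210: 365 days.
Aug 4, 2210 → Aug 4, 2211: 365 days.
Aug 4, 2211 → Aug 4, 2212: 366 days (Feb 29, 2212 is in that span).
Aug 4, 2212 → Aug 4, 2213: 365 days.
Aug 4, 2213 → Aug 4, 2214: 365 days.
Aug 4, 2214 → Aug 4, 2215: 365 days.
Aug 4, 2215 → Aug 4, 2216: 366 days (Feb 29, 2216 is in that span).
Aug 4, 2216 → Aug 4, 2217: 365 days.
Aug 4, 2217 → Sep 4, 2217: 31 days (August has 31).
Sep 4, 2217 → Oct 4, 2217: 30 days (September has 30).
Oct 4, 2217 → Nov 4, 2217: 31 days (October has 31).
Nov 4, 2217 → Dec 4, 2217: 30 days (November has 30).
Dec 4, 2217 → Jan 4, 2218: 31 days (December has 31).
Jan 4, 2218 → Feb 4, 2218: 31 days (January has 31).
Feb 4, 2218 → Mar 4, 2218: 28 days (February has 28).
Mar 4, 2218 → Mar 29, 2218: 25 days.
Total: 7906 days.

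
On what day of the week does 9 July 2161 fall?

Thursday

Doomsday rule: the anchor day for the 2100s is Sunday. For year 61: 61÷12 = 5 r 1, and 1÷4 = 0, so 5+1+0 = 6.
Sunday + 6 ≡ Saturday — that's 2161's doomsday.
In July the doomsday date is Jul 11.
Jul 9 is 2 days before Jul 11; 2 mod 7 = 2, so Saturday − 2 = Thursday.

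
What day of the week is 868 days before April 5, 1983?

Apr 5, 1983 is a Tuesday.
868 mod 7 = 0, so 868 days before a Tuesday is Tuesday − 0 = Tuesday.

Tuesday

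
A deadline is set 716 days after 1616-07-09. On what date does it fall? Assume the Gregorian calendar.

June 25, 1618

+365 (one year) → Jul 9, 1617 (351 left).
Jul has 31 days: +23 → Aug 1, 1617 (328 left).
Aug has 31 days: +31 → Sep 1, 1617 (297 left).
Sep has 30 days: +30 → Oct 1, 1617 (267 left).
Oct has 31 days: +31 → Nov 1, 1617 (236 left).
Nov has 30 days: +30 → Dec 1, 1617 (206 left).
Dec has 31 days: +31 → Jan 1, 1618 (175 left).
Jan has 31 days: +31 → Feb 1, 1618 (144 left).
Feb has 28 days: +28 → Mar 1, 1618 (116 left).
Mar has 31 days: +31 → Apr 1, 1618 (85 left).
Apr has 30 days: +30 → May 1, 1618 (55 left).
May has 31 days: +31 → Jun 1, 1618 (24 left).
+24 → Jun 25, 1618.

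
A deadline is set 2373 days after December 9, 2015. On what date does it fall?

June 8, 2022

+366 (one year; includes Feb 29, 2016) → Dec 9, 2016 (2007 left).
+365 (one year) → Dec 9, 2017 (1642 left).
+365 (one year) → Dec 9, 2018 (1277 left).
+365 (one year) → Dec 9, 2019 (912 left).
+366 (one year; includes Feb 29, 2020) → Dec 9, 2020 (546 left).
+365 (one year) → Dec 9, 2021 (181 left).
Dec has 31 days: +23 → Jan 1, 2022 (158 left).
Jan has 31 days: +31 → Feb 1, 2022 (127 left).
Feb has 28 days: +28 → Mar 1, 2022 (99 left).
Mar has 31 days: +31 → Apr 1, 2022 (68 left).
Apr has 30 days: +30 → May 1, 2022 (38 left).
May has 31 days: +31 → Jun 1, 2022 (7 left).
+7 → Jun 8, 2022.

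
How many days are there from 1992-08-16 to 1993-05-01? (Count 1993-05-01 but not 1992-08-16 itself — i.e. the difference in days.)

Aug 16, 1992 → Sep 16, 1992: 31 days (August has 31).
Sep 16, 1992 → Oct 16, 1992: 30 days (September has 30).
Oct 16, 1992 → Nov 16, 1992: 31 days (October has 31).
Nov 16, 1992 → Dec 16, 1992: 30 days (November has 30).
Dec 16, 1992 → Jan 16, 1993: 31 days (December has 31).
Jan 16, 1993 → Feb 16, 1993: 31 days (January has 31).
Feb 16, 1993 → Mar 16, 1993: 28 days (February has 28).
Mar 16, 1993 → Apr 16, 1993: 31 days (March has 31).
Apr 16, 1993 → May 1, 1993: 15 days.
Total: 258 days.

258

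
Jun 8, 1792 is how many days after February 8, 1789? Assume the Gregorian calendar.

1216

Feb 8, 1789 → Feb 8, 1790: 365 days.
Feb 8, 1790 → Feb 8, 1791: 365 days.
Feb 8, 1791 → Feb 8, 1792: 365 days.
Feb 8, 1792 → Mar 8, 1792: 29 days (February has 29).
Mar 8, 1792 → Apr 8, 1792: 31 days (March has 31).
Apr 8, 1792 → May 8, 1792: 30 days (April has 30).
May 8, 1792 → Jun 8, 1792: 31 days.
Total: 1216 days.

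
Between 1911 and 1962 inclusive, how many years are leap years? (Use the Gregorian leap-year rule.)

13

Multiples of 4 in [1911,1962]: 13.
Of those, multiples of 100: 0 (not leap unless ÷400).
Multiples of 400: 0.
Leap years = 13 − 0 + 0 = 13.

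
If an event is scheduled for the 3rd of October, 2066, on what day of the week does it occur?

Sunday

Doomsday rule: the anchor day for the 2000s is Tuesday. For year 66: 66÷12 = 5 r 6, and 6÷4 = 1, so 5+6+1 = 12.
Tuesday + 12 ≡ Sunday — that's 2066's doomsday.
In October the doomsday date is Oct 10.
Oct 3 is 7 days before Oct 10; 7 mod 7 = 0, so Sunday − 0 = Sunday.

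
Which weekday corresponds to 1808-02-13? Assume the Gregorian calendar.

Saturday

Doomsday rule: the anchor day for the 1800s is Friday. For year 08: 8÷12 = 0 r 8, and 8÷4 = 2, so 0+8+2 = 10.
Friday + 10 ≡ Monday — that's 1808's doomsday.
In February the doomsday date is Feb 29 (1808 is a leap year (divisible by 4)).
Feb 13 is 16 days before Feb 29; 16 mod 7 = 2, so Monday − 2 = Saturday.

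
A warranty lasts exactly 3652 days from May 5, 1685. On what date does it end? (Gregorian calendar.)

May 5, 1695

+365 (one year) → May 5, 1686 (3287 left).
+365 (one year) → May 5, 1687 (2922 left).
+366 (one year; includes Feb 29, 1688) → May 5, 1688 (2556 left).
+365 (one year) → May 5, 1689 (2191 left).
+365 (one year) → May 5, 1690 (1826 left).
+365 (one year) → May 5, 1691 (1461 left).
+366 (one year; includes Feb 29, 1692) → May 5, 1692 (1095 left).
+365 (one year) → May 5, 1693 (730 left).
+365 (one year) → May 5, 1694 (365 left).
May has 31 days: +27 → Jun 1, 1694 (338 left).
Jun has 30 days: +30 → Jul 1, 1694 (308 left).
Jul has 31 days: +31 → Aug 1, 1694 (277 left).
Aug has 31 days: +31 → Sep 1, 1694 (246 left).
Sep has 30 days: +30 → Oct 1, 1694 (216 left).
Oct has 31 days: +31 → Nov 1, 1694 (185 left).
Nov has 30 days: +30 → Dec 1, 1694 (155 left).
Dec has 31 days: +31 → Jan 1, 1695 (124 left).
Jan has 31 days: +31 → Feb 1, 1695 (93 left).
Feb has 28 days: +28 → Mar 1, 1695 (65 left).
Mar has 31 days: +31 → Apr 1, 1695 (34 left).
Apr has 30 days: +30 → May 1, 1695 (4 left).
+4 → May 5, 1695.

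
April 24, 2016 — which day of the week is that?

Doomsday rule: the anchor day for the 2000s is Tuesday. For year 16: 16÷12 = 1 r 4, and 4÷4 = 1, so 1+4+1 = 6.
Tuesday + 6 ≡ Monday — that's 2016's doomsday.
In April the doomsday date is Apr 4.
Apr 24 is 20 days after Apr 4; 20 mod 7 = 6, so Monday + 6 = Sunday.

Sunday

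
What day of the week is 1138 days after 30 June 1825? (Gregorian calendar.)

Monday

Jun 30, 1825 is a Thursday.
1138 mod 7 = 4, so 1138 days after a Thursday is Thursday + 4 = Monday.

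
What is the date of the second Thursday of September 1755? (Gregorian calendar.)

September 11, 1755

September 1, 1755 is a Monday.
The first Thursday is therefore September 4 (3 days later).
The second Thursday is 4 + 1×7 = September 11.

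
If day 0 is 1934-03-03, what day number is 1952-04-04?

6607

Mar 3, 1934 → Mar 3, 1935: 365 days.
Mar 3, 1935 → Mar 3, 1936: 366 days (Feb 29, 1936 is in that span).
Mar 3, 1936 → Mar 3, 1937: 365 days.
Mar 3, 1937 → Mar 3, 1938: 365 days.
Mar 3, 1938 → Mar 3, 1939: 365 days.
Mar 3, 1939 → Mar 3, 1940: 366 days (Feb 29, 1940 is in that span).
Mar 3, 1940 → Mar 3, 1941: 365 days.
Mar 3, 1941 → Mar 3, 1942: 365 days.
Mar 3, 1942 → Mar 3, 1943: 365 days.
Mar 3, 1943 → Mar 3, 1944: 366 days (Feb 29, 1944 is in that span).
Mar 3, 1944 → Mar 3, 1945: 365 days.
Mar 3, 1945 → Mar 3, 1946: 365 days.
Mar 3, 1946 → Mar 3, 1947: 365 days.
Mar 3, 1947 → Mar 3, 1948: 366 days (Feb 29, 1948 is in that span).
Mar 3, 1948 → Mar 3, 1949: 365 days.
Mar 3, 1949 → Mar 3, 1950: 365 days.
Mar 3, 1950 → Mar 3, 1951: 365 days.
Mar 3, 1951 → Apr 3, 1951: 31 days (March has 31).
Apr 3, 1951 → May 3, 1951: 30 days (April has 30).
May 3, 1951 → Jun 3, 1951: 31 days (May has 31).
Jun 3, 1951 → Jul 3, 1951: 30 days (June has 30).
Jul 3, 1951 → Aug 3, 1951: 31 days (July has 31).
Aug 3, 1951 → Sep 3, 1951: 31 days (August has 31).
Sep 3, 1951 → Oct 3, 1951: 30 days (September has 30).
Oct 3, 1951 → Nov 3, 1951: 31 days (October has 31).
Nov 3, 1951 → Dec 3, 1951: 30 days (November has 30).
Dec 3, 1951 → Jan 3, 1952: 31 days (December has 31).
Jan 3, 1952 → Feb 3, 1952: 31 days (January has 31).
Feb 3, 1952 → Mar 3, 1952: 29 days (February has 29).
Mar 3, 1952 → Apr 3, 1952: 31 days (March has 31).
Apr 3, 1952 → Apr 4, 1952: 1 days.
Total: 6607 days.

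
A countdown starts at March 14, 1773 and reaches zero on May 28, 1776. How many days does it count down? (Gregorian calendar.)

Mar 14, 1773 → Mar 14, 1774: 365 days.
Mar 14, 1774 → Mar 14, 1775: 365 days.
Mar 14, 1775 → Mar 14, 1776: 366 days (Feb 29, 1776 is in that span).
Mar 14, 1776 → Apr 14, 1776: 31 days (March has 31).
Apr 14, 1776 → May 14, 1776: 30 days (April has 30).
May 14, 1776 → May 28, 1776: 14 days.
Total: 1171 days.

1171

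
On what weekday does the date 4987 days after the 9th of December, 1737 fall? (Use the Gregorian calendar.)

Dec 9, 1737 is a Monday.
4987 mod 7 = 3, so 4987 days after a Monday is Monday + 3 = Thursday.

Thursday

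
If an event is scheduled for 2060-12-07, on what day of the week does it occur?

Tuesday

Doomsday rule: the anchor day for the 2000s is Tuesday. For year 60: 60÷12 = 5 r 0, and 0÷4 = 0, so 5+0+0 = 5.
Tuesday + 5 ≡ Sunday — that's 2060's doomsday.
In December the doomsday date is Dec 12.
Dec 7 is 5 days before Dec 12; 5 mod 7 = 5, so Sunday − 5 = Tuesday.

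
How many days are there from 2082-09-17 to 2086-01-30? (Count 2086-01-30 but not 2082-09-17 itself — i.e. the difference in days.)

Sep 17, 2082 → Sep 17, 2083: 365 days.
Sep 17, 2083 → Sep 17, 2084: 366 days (Feb 29, 2084 is in that span).
Sep 17, 2084 → Sep 17, 2085: 365 days.
Sep 17, 2085 → Oct 17, 2085: 30 days (September has 30).
Oct 17, 2085 → Nov 17, 2085: 31 days (October has 31).
Nov 17, 2085 → Dec 17, 2085: 30 days (November has 30).
Dec 17, 2085 → Jan 17, 2086: 31 days (December has 31).
Jan 17, 2086 → Jan 30, 2086: 13 days.
Total: 1231 days.

1231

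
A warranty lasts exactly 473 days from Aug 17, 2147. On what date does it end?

+366 (one year; includes Feb 29, 2148) → Aug 17, 2148 (107 left).
Aug has 31 days: +15 → Sep 1, 2148 (92 left).
Sep has 30 days: +30 → Oct 1, 2148 (62 left).
Oct has 31 days: +31 → Nov 1, 2148 (31 left).
Nov has 30 days: +30 → Dec 1, 2148 (1 left).
+1 → Dec 2, 2148.

December 2, 2148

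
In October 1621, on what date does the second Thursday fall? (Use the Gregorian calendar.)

October 14, 1621

October 1, 1621 is a Friday.
The first Thursday is therefore October 7 (6 days later).
The second Thursday is 7 + 1×7 = October 14.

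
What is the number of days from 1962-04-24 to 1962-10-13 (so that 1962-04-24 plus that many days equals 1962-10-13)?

172

Apr 24, 1962 → May 24, 1962: 30 days (April has 30).
May 24, 1962 → Jun 24, 1962: 31 days (May has 31).
Jun 24, 1962 → Jul 24, 1962: 30 days (June has 30).
Jul 24, 1962 → Aug 24, 1962: 31 days (July has 31).
Aug 24, 1962 → Sep 24, 1962: 31 days (August has 31).
Sep 24, 1962 → Oct 13, 1962: 19 days.
Total: 172 days.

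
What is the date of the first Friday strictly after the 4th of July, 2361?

July 7, 2361

Jul 4, 2361 is a Tuesday.
From Tuesday to the next Friday is 3 days.
Jul 4, 2361 + 3 = Jul 7, 2361.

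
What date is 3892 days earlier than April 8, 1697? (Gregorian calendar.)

−365 (one year) → Apr 8, 1696 (3527 left).
−366 (one year; includes Feb 29, 1696) → Apr 8, 1695 (3161 left).
−365 (one year) → Apr 8, 1694 (2796 left).
−365 (one year) → Apr 8, 1693 (2431 left).
−365 (one year) → Apr 8, 1692 (2066 left).
−366 (one year; includes Feb 29, 1692) → Apr 8, 1691 (1700 left).
−365 (one year) → Apr 8, 1690 (1335 left).
−365 (one year) → Apr 8, 1689 (970 left).
−365 (one year) → Apr 8, 1688 (605 left).
−366 (one year; includes Feb 29, 1688) → Apr 8, 1687 (239 left).
−8 → Mar 31, 1687 (end of Mar, 31 days; 231 left).
−31 → Feb 28, 1687 (end of Feb, 28 days; 200 left).
−28 → Jan 31, 1687 (end of Jan, 31 days; 172 left).
−31 → Dec 31, 1686 (end of Dec, 31 days; 141 left).
−31 → Nov 30, 1686 (end of Nov, 30 days; 110 left).
−30 → Oct 31, 1686 (end of Oct, 31 days; 80 left).
−31 → Sep 30, 1686 (end of Sep, 30 days; 49 left).
−30 → Aug 31, 1686 (end of Aug, 31 days; 19 left).
−19 → Aug 12, 1686.

August 12, 1686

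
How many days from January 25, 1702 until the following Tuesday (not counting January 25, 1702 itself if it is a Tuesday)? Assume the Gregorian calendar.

6

Jan 25, 1702 is a Wednesday.
From Wednesday to the next Tuesday is 6 days.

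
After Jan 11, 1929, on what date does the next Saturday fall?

January 12, 1929

Jan 11, 1929 is a Friday.
From Friday to the next Saturday is 1 day.
Jan 11, 1929 + 1 = Jan 12, 1929.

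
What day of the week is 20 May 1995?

Saturday

January 1, 1995 is a Sunday.
Jan 1, 1995 → Feb 1, 1995: 31 days (January has 31).
Feb 1, 1995 → Mar 1, 1995: 28 days (February has 28).
Mar 1, 1995 → Apr 1, 1995: 31 days (March has 31).
Apr 1, 1995 → May 1, 1995: 30 days (April has 30).
May 1, 1995 → May 20, 1995: 19 days.
Total: 139 days.
139 mod 7 = 6, so Sunday + 6 = Saturday.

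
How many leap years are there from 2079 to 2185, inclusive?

26

Multiples of 4 in [2079,2185]: 27.
Of those, multiples of 100: 1 (not leap unless ÷400).
Multiples of 400: 0.
Leap years = 27 − 1 + 0 = 26.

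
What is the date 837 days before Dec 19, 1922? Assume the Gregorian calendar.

−365 (one year) → Dec 19, 1921 (472 left).
−365 (one year) → Dec 19, 1920 (107 left).
−19 → Nov 30, 1920 (end of Nov, 30 days; 88 left).
−30 → Oct 31, 1920 (end of Oct, 31 days; 58 left).
−31 → Sep 30, 1920 (end of Sep, 30 days; 27 left).
−27 → Sep 3, 1920.

September 3, 1920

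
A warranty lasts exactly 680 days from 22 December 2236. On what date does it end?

+365 (one year) → Dec 22, 2237 (315 left).
Dec has 31 days: +10 → Jan 1, 2238 (305 left).
Jan has 31 days: +31 → Feb 1, 2238 (274 left).
Feb has 28 days: +28 → Mar 1, 2238 (246 left).
Mar has 31 days: +31 → Apr 1, 2238 (215 left).
Apr has 30 days: +30 → May 1, 2238 (185 left).
May has 31 days: +31 → Jun 1, 2238 (154 left).
Jun has 30 days: +30 → Jul 1, 2238 (124 left).
Jul has 31 days: +31 → Aug 1, 2238 (93 left).
Aug has 31 days: +31 → Sep 1, 2238 (62 left).
Sep has 30 days: +30 → Oct 1, 2238 (32 left).
Oct has 31 days: +31 → Nov 1, 2238 (1 left).
+1 → Nov 2, 2238.

November 2, 2238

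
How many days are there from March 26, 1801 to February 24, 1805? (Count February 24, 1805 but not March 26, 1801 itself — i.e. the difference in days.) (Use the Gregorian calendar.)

1431

Mar 26, 1801 → Mar 26, 1802: 365 days.
Mar 26, 1802 → Mar 26, 1803: 365 days.
Mar 26, 1803 → Mar 26, 1804: 366 days (Feb 29, 1804 is in that span).
Mar 26, 1804 → Apr 26, 1804: 31 days (March has 31).
Apr 26, 1804 → May 26, 1804: 30 days (April has 30).
May 26, 1804 → Jun 26, 1804: 31 days (May has 31).
Jun 26, 1804 → Jul 26, 1804: 30 days (June has 30).
Jul 26, 1804 → Aug 26, 1804: 31 days (July has 31).
Aug 26, 1804 → Sep 26, 1804: 31 days (August has 31).
Sep 26, 1804 → Oct 26, 1804: 30 days (September has 30).
Oct 26, 1804 → Nov 26, 1804: 31 days (October has 31).
Nov 26, 1804 → Dec 26, 1804: 30 days (November has 30).
Dec 26, 1804 → Jan 26, 1805: 31 days (December has 31).
Jan 26, 1805 → Feb 24, 1805: 29 days.
Total: 1431 days.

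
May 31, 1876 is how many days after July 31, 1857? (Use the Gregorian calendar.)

6879

Jul 31, 1857 → Jul 31, 1858: 365 days.
Jul 31, 1858 → Jul 31, 1859: 365 days.
Jul 31, 1859 → Jul 31, 1860: 366 days (Feb 29, 1860 is in that span).
Jul 31, 1860 → Jul 31, 1861: 365 days.
Jul 31, 1861 → Jul 31, 1862: 365 days.
Jul 31, 1862 → Jul 31, 1863: 365 days.
Jul 31, 1863 → Jul 31, 1864: 366 days (Feb 29, 1864 is in that span).
Jul 31, 1864 → Jul 31, 1865: 365 days.
Jul 31, 1865 → Jul 31, 1866: 365 days.
Jul 31, 1866 → Jul 31, 1867: 365 days.
Jul 31, 1867 → Jul 31, 1868: 366 days (Feb 29, 1868 is in that span).
Jul 31, 1868 → Jul 31, 1869: 365 days.
Jul 31, 1869 → Jul 31, 1870: 365 days.
Jul 31, 1870 → Jul 31, 1871: 365 days.
Jul 31, 1871 → Jul 31, 1872: 366 days (Feb 29, 1872 is in that span).
Jul 31, 1872 → Jul 31, 1873: 365 days.
Jul 31, 1873 → Jul 31, 1874: 365 days.
Jul 31, 1874 → Jul 31, 1875: 365 days.
Jul 31, 1875 → Aug 31, 1875: 31 days (July has 31).
Aug 31, 1875 → Sep 30, 1875: 30 days (August has 31).
Sep 30, 1875 → Oct 30, 1875: 30 days (September has 30).
Oct 30, 1875 → Nov 30, 1875: 31 days (October has 31).
Nov 30, 1875 → Dec 30, 1875: 30 days (November has 30).
Dec 30, 1875 → Jan 30, 1876: 31 days (December has 31).
Jan 30, 1876 → Feb 29, 1876: 30 days (January has 31).
Feb 29, 1876 → Mar 29, 1876: 29 days (February has 29).
Mar 29, 1876 → Apr 29, 1876: 31 days (March has 31).
Apr 29, 1876 → May 29, 1876: 30 days (April has 30).
May 29, 1876 → May 31, 1876: 2 days.
Total: 6879 days.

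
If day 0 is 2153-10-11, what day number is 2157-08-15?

1404

Oct 11, 2153 → Oct 11, 2154: 365 days.
Oct 11, 2154 → Oct 11, 2155: 365 days.
Oct 11, 2155 → Oct 11, 2156: 366 days (Feb 29, 2156 is in that span).
Oct 11, 2156 → Nov 11, 2156: 31 days (October has 31).
Nov 11, 2156 → Dec 11, 2156: 30 days (November has 30).
Dec 11, 2156 → Jan 11, 2157: 31 days (December has 31).
Jan 11, 2157 → Feb 11, 2157: 31 days (January has 31).
Feb 11, 2157 → Mar 11, 2157: 28 days (February has 28).
Mar 11, 2157 → Apr 11, 2157: 31 days (March has 31).
Apr 11, 2157 → May 11, 2157: 30 days (April has 30).
May 11, 2157 → Jun 11, 2157: 31 days (May has 31).
Jun 11, 2157 → Jul 11, 2157: 30 days (June has 30).
Jul 11, 2157 → Aug 11, 2157: 31 days (July has 31).
Aug 11, 2157 → Aug 15, 2157: 4 days.
Total: 1404 days.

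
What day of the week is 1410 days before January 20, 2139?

Saturday

Jan 20, 2139 is a Tuesday.
1410 mod 7 = 3, so 1410 days before a Tuesday is Tuesday − 3 = Saturday.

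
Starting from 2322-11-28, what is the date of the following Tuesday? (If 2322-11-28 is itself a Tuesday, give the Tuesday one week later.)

December 5, 2322

Nov 28, 2322 is a Tuesday.
From Tuesday to the next Tuesday is 7 days.
Nov 28, 2322 + 7 = Dec 5, 2322.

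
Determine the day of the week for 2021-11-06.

January 1, 2021 is a Friday.
Jan 1, 2021 → Feb 1, 2021: 31 days (January has 31).
Feb 1, 2021 → Mar 1, 2021: 28 days (February has 28).
Mar 1, 2021 → Apr 1, 2021: 31 days (March has 31).
Apr 1, 2021 → May 1, 2021: 30 days (April has 30).
May 1, 2021 → Jun 1, 2021: 31 days (May has 31).
Jun 1, 2021 → Jul 1, 2021: 30 days (June has 30).
Jul 1, 2021 → Aug 1, 2021: 31 days (July has 31).
Aug 1, 2021 → Sep 1, 2021: 31 days (August has 31).
Sep 1, 2021 → Oct 1, 2021: 30 days (September has 30).
Oct 1, 2021 → Nov 1, 2021: 31 days (October has 31).
Nov 1, 2021 → Nov 6, 2021: 5 days.
Total: 309 days.
309 mod 7 = 1, so Friday + 1 = Saturday.

Saturday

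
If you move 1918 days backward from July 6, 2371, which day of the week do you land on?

Tuesday

First find the weekday of Jul 6, 2371. Doomsday rule: the anchor day for the 2300s is Wednesday. For year 71: 71÷12 = 5 r 11, and 11÷4 = 2, so 5+11+2 = 18.
Wednesday + 18 ≡ Sunday — that's 2371's doomsday.
In July the doomsday date is Jul 11.
Jul 6 is 5 days before Jul 11; 5 mod 7 = 5, so Sunday − 5 = Tuesday.
1918 mod 7 = 0, so 1918 days before a Tuesday is Tuesday − 0 = Tuesday.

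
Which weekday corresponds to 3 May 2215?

Wednesday

Doomsday rule: the anchor day for the 2200s is Friday. For year 15: 15÷12 = 1 r 3, and 3÷4 = 0, so 1+3+0 = 4.
Friday + 4 ≡ Tuesday — that's 2215's doomsday.
In May the doomsday date is May 9.
May 3 is 6 days before May 9; 6 mod 7 = 6, so Tuesday − 6 = Wednesday.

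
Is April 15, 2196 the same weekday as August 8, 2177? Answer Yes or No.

Yes

From Aug 8, 2177 to Apr 15, 2196 is 6825 days.
6825 mod 7 = 0, so they are the same weekday.
(Aug 8, 2177 is a Friday; Apr 15, 2196 is a Friday.)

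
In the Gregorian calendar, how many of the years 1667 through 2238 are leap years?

138

Multiples of 4 in [1667,2238]: 143.
Of those, multiples of 100: 6 (not leap unless ÷400).
Multiples of 400: 1.
Leap years = 143 − 6 + 1 = 138.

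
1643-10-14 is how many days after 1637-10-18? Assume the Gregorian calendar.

2187

Oct 18, 1637 → Oct 18, 1638: 365 days.
Oct 18, 1638 → Oct 18, 1639: 365 days.
Oct 18, 1639 → Oct 18, 1640: 366 days (Feb 29, 1640 is in that span).
Oct 18, 1640 → Oct 18, 1641: 365 days.
Oct 18, 1641 → Oct 18, 1642: 365 days.
Oct 18, 1642 → Nov 18, 1642: 31 days (October has 31).
Nov 18, 1642 → Dec 18, 1642: 30 days (November has 30).
Dec 18, 1642 → Jan 18, 1643: 31 days (December has 31).
Jan 18, 1643 → Feb 18, 1643: 31 days (January has 31).
Feb 18, 1643 → Mar 18, 1643: 28 days (February has 28).
Mar 18, 1643 → Apr 18, 1643: 31 days (March has 31).
Apr 18, 1643 → May 18, 1643: 30 days (April has 30).
May 18, 1643 → Jun 18, 1643: 31 days (May has 31).
Jun 18, 1643 → Jul 18, 1643: 30 days (June has 30).
Jul 18, 1643 → Aug 18, 1643: 31 days (July has 31).
Aug 18, 1643 → Sep 18, 1643: 31 days (August has 31).
Sep 18, 1643 → Oct 14, 1643: 26 days.
Total: 2187 days.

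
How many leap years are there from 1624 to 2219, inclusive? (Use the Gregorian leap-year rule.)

Multiples of 4 in [1624,2219]: 149.
Of those, multiples of 100: 6 (not leap unless ÷400).
Multiples of 400: 1.
Leap years = 149 − 6 + 1 = 144.

144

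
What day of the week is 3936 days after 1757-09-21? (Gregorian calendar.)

First find the weekday of Sep 21, 1757. Doomsday rule: the anchor day for the 1700s is Sunday. For year 57: 57÷12 = 4 r 9, and 9÷4 = 2, so 4+9+2 = 15.
Sunday + 15 ≡ Monday — that's 1757's doomsday.
In September the doomsday date is Sep 5.
Sep 21 is 16 days after Sep 5; 16 mod 7 = 2, so Monday + 2 = Wednesday.
3936 mod 7 = 2, so 3936 days after a Wednesday is Wednesday + 2 = Friday.

Friday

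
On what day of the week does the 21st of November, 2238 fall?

Doomsday rule: the anchor day for the 2200s is Friday. For year 38: 38÷12 = 3 r 2, and 2÷4 = 0, so 3+2+0 = 5.
Friday + 5 ≡ Wednesday — that's 2238's doomsday.
In November the doomsday date is Nov 7.
Nov 21 is 14 days after Nov 7; 14 mod 7 = 0, so Wednesday + 0 = Wednesday.

Wednesday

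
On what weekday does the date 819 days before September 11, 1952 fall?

Thursday

Sep 11, 1952 is a Thursday.
819 mod 7 = 0, so 819 days before a Thursday is Thursday − 0 = Thursday.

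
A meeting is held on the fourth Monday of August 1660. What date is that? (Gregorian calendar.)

August 23, 1660

August 1, 1660 is a Sunday.
The first Monday is therefore August 2 (1 days later).
The fourth Monday is 2 + 3×7 = August 23.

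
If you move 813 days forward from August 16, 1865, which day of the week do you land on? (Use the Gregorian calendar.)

Aug 16, 1865 is a Wednesday.
813 mod 7 = 1, so 813 days after a Wednesday is Wednesday + 1 = Thursday.

Thursday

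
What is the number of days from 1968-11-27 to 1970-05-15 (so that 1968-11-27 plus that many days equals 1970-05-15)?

534

Nov 27, 1968 → Nov 27, 1969: 365 days.
Nov 27, 1969 → Dec 27, 1969: 30 days (November has 30).
Dec 27, 1969 → Jan 27, 1970: 31 days (December has 31).
Jan 27, 1970 → Feb 27, 1970: 31 days (January has 31).
Feb 27, 1970 → Mar 27, 1970: 28 days (February has 28).
Mar 27, 1970 → Apr 27, 1970: 31 days (March has 31).
Apr 27, 1970 → May 15, 1970: 18 days.
Total: 534 days.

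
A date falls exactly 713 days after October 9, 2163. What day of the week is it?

First find the weekday of Oct 9, 2163. Doomsday rule: the anchor day for the 2100s is Sunday. For year 63: 63÷12 = 5 r 3, and 3÷4 = 0, so 5+3+0 = 8.
Sunday + 8 ≡ Monday — that's 2163's doomsday.
In October the doomsday date is Oct 10.
Oct 9 is 1 day before Oct 10; 1 mod 7 = 1, so Monday − 1 = Sunday.
713 mod 7 = 6, so 713 days after a Sunday is Sunday + 6 = Saturday.

Saturday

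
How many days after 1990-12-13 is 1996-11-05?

Dec 13, 1990 → Dec 13, 1991: 365 days.
Dec 13, 1991 → Dec 13, 1992: 366 days (Feb 29, 1992 is in that span).
Dec 13, 1992 → Dec 13, 1993: 365 days.
Dec 13, 1993 → Dec 13, 1994: 365 days.
Dec 13, 1994 → Dec 13, 1995: 365 days.
Dec 13, 1995 → Jan 13, 1996: 31 days (December has 31).
Jan 13, 1996 → Feb 13, 1996: 31 days (January has 31).
Feb 13, 1996 → Mar 13, 1996: 29 days (February has 29).
Mar 13, 1996 → Apr 13, 1996: 31 days (March has 31).
Apr 13, 1996 → May 13, 1996: 30 days (April has 30).
May 13, 1996 → Jun 13, 1996: 31 days (May has 31).
Jun 13, 1996 → Jul 13, 1996: 30 days (June has 30).
Jul 13, 1996 → Aug 13, 1996: 31 days (July has 31).
Aug 13, 1996 → Sep 13, 1996: 31 days (August has 31).
Sep 13, 1996 → Oct 13, 1996: 30 days (September has 30).
Oct 13, 1996 → Nov 5, 1996: 23 days.
Total: 2154 days.

2154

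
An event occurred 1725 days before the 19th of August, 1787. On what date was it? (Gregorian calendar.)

−365 (one year) → Aug 19, 1786 (1360 left).
−365 (one year) → Aug 19, 1785 (995 left).
−365 (one year) → Aug 19, 1784 (630 left).
−366 (one year; includes Feb 29, 1784) → Aug 19, 1783 (264 left).
−19 → Jul 31, 1783 (end of Jul, 31 days; 245 left).
−31 → Jun 30, 1783 (end of Jun, 30 days; 214 left).
−30 → May 31, 1783 (end of May, 31 days; 184 left).
−31 → Apr 30, 1783 (end of Apr, 30 days; 153 left).
−30 → Mar 31, 1783 (end of Mar, 31 days; 123 left).
−31 → Feb 28, 1783 (end of Feb, 28 days; 92 left).
−28 → Jan 31, 1783 (end of Jan, 31 days; 64 left).
−31 → Dec 31, 1782 (end of Dec, 31 days; 33 left).
−31 → Nov 30, 1782 (end of Nov, 30 days; 2 left).
−2 → Nov 28, 1782.

November 28, 1782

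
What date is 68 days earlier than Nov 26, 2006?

September 19, 2006

−26 → Oct 31, 2006 (end of Oct, 31 days; 42 left).
−31 → Sep 30, 2006 (end of Sep, 30 days; 11 left).
−11 → Sep 19, 2006.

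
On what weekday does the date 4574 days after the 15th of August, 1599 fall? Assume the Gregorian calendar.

Wednesday

First find the weekday of Aug 15, 1599. Doomsday rule: the anchor day for the 1500s is Wednesday. For year 99: 99÷12 = 8 r 3, and 3÷4 = 0, so 8+3+0 = 11.
Wednesday + 11 ≡ Sunday — that's 1599's doomsday.
In August the doomsday date is Aug 8.
Aug 15 is 7 days after Aug 8; 7 mod 7 = 0, so Sunday + 0 = Sunday.
4574 mod 7 = 3, so 4574 days after a Sunday is Sunday + 3 = Wednesday.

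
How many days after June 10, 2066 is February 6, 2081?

Jun 10, 2066 → Jun 10, 2067: 365 days.
Jun 10, 2067 → Jun 10, 2068: 366 days (Feb 29, 2068 is in that span).
Jun 10, 2068 → Jun 10, 2069: 365 days.
Jun 10, 2069 → Jun 10, 2070: 365 days.
Jun 10, 2070 → Jun 10, 2071: 365 days.
Jun 10, 2071 → Jun 10, 2072: 366 days (Feb 29, 2072 is in that span).
Jun 10, 2072 → Jun 10, 2073: 365 days.
Jun 10, 2073 → Jun 10, 2074: 365 days.
Jun 10, 2074 → Jun 10, 2075: 365 days.
Jun 10, 2075 → Jun 10, 2076: 366 days (Feb 29, 2076 is in that span).
Jun 10, 2076 → Jun 10, 2077: 365 days.
Jun 10, 2077 → Jun 10, 2078: 365 days.
Jun 10, 2078 → Jun 10, 2079: 365 days.
Jun 10, 2079 → Jun 10, 2080: 366 days (Feb 29, 2080 is in that span).
Jun 10, 2080 → Jul 10, 2080: 30 days (June has 30).
Jul 10, 2080 → Aug 10, 2080: 31 days (July has 31).
Aug 10, 2080 → Sep 10, 2080: 31 days (August has 31).
Sep 10, 2080 → Oct 10, 2080: 30 days (September has 30).
Oct 10, 2080 → Nov 10, 2080: 31 days (October has 31).
Nov 10, 2080 → Dec 10, 2080: 30 days (November has 30).
Dec 10, 2080 → Jan 10, 2081: 31 days (December has 31).
Jan 10, 2081 → Feb 6, 2081: 27 days.
Total: 5355 days.

5355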